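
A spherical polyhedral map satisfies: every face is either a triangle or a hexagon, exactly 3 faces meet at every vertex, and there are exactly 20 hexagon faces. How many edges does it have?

66

Let x be the number of triangles; then F = 20 + x.
Edge–face incidences: 2E = 6·20 + 3·x = 120 + 3x.
Every vertex has degree 3, so 3V = 2E.
Euler: V − E + F = 2 ⇒ (2E)/3 − E + (20 + x) = 2.
Multiply by 6: 2·(2E) − 3·(2E) + 6·(20 + x) = 12, i.e. 120 + 6x − (120 + 3x) = 12.
Collecting terms: 3x = 12, so x = 4.
Then 2E = 120 + 3·4 = 132, so E = 66, V = 2E/3 = 44, F = 20 + 4 = 24.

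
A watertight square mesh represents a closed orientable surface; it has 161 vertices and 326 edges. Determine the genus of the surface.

Every face is a square and each edge borders two faces, so 4F = 2·326, giving F = 163.
χ = V − E + F = 161 − 326 + 163 = -2.
For a closed orientable surface χ = 2 − 2g, so g = (2 − (-2))/2 = 2.

2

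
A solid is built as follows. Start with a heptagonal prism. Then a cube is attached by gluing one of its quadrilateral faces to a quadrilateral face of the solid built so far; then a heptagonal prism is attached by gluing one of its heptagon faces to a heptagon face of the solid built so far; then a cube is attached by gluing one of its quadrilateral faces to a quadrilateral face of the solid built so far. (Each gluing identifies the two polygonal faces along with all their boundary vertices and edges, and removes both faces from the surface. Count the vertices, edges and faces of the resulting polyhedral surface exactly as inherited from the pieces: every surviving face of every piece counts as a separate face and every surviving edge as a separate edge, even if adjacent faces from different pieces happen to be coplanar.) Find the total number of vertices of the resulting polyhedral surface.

A heptagonal prism: V=14, E=21, F=9.
Attach a cube (V=8, E=12, F=6) along a 4-gon: merge 4 vertices and 4 edges, delete both glued faces → V=18, E=29, F=13.
Attach a heptagonal prism (V=14, E=21, F=9) along a 7-gon: merge 7 vertices and 7 edges, delete both glued faces → V=25, E=43, F=20.
Attach a cube (V=8, E=12, F=6) along a 4-gon: merge 4 vertices and 4 edges, delete both glued faces → V=29, E=51, F=24.
Check: V − E + F = 29 − 51 + 24 = 2.

29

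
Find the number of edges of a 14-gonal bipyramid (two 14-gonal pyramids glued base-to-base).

42

A bipyramid over an n-gon has 2n triangular faces and n + 2 vertices: V = 14 + 2 = 16, E = 3·14 = 42, F = 2·14 = 28.
Check: V − E + F = 16 − 42 + 28 = 2.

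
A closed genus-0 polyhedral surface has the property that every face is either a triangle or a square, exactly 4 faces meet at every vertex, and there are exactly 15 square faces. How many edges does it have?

Let x be the number of triangles; then F = 15 + x.
Edge–face incidences: 2E = 4·15 + 3·x = 60 + 3x.
Every vertex has degree 4, so 4V = 2E.
Euler: V − E + F = 2 ⇒ (2E)/4 − E + (15 + x) = 2.
Multiply by 8: 2·(2E) − 4·(2E) + 8·(15 + x) = 16, i.e. 120 + 8x − 2·(60 + 3x) = 16.
Collecting terms: 2x = 16, so x = 8.
Then 2E = 60 + 3·8 = 84, so E = 42, V = 2E/4 = 21, F = 15 + 8 = 23.

42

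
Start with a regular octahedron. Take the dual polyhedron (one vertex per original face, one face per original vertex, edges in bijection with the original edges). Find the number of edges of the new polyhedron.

The base solid has V = 6, E = 12, F = 8.
The dual swaps V and F and preserves E: V′ = F = 8, E′ = E = 12, F′ = V = 6.

12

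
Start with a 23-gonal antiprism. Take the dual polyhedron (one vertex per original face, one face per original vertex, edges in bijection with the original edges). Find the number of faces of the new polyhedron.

The base solid has V = 46, E = 92, F = 48.
The dual swaps V and F and preserves E: V′ = F = 48, E′ = E = 92, F′ = V = 46.

46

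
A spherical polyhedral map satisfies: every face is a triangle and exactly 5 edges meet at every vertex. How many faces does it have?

20

Each face has 3 edges and each edge borders two faces, so 2E = 3F.
Each vertex has degree 5, so 5V = 2E and hence V = 3F/5.
Euler: V − E + F = 2 ⇒ (3F/5) − (3F/2) + F = 2.
Multiply by 10: (6 − 15 + 10)F = 20, i.e. 1F = 20.
So F = 20, E = 3·20/2 = 30, V = 3·20/5 = 12.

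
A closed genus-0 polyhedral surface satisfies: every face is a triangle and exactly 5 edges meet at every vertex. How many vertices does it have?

Each face has 3 edges and each edge borders two faces, so 2E = 3F.
Each vertex has degree 5, so 5V = 2E and hence V = 3F/5.
Euler: V − E + F = 2 ⇒ (3F/5) − (3F/2) + F = 2.
Multiply by 10: (6 − 15 + 10)F = 20, i.e. 1F = 20.
So F = 20, E = 3·20/2 = 30, V = 3·20/5 = 12.

12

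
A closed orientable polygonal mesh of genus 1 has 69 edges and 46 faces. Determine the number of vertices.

23

For a closed orientable surface of genus 1, χ = 2 − 2·1 = 0.
V = 0 + E − F = 0 + 69 − 46 = 23.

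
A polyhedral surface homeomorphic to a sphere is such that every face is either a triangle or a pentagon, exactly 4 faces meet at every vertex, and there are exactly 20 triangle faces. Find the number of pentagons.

Let x be the number of pentagons; then F = 20 + x.
Edge–face incidences: 2E = 3·20 + 5·x = 60 + 5x.
Every vertex has degree 4, so 4V = 2E.
Euler: V − E + F = 2 ⇒ (2E)/4 − E + (20 + x) = 2.
Multiply by 8: 2·(2E) − 4·(2E) + 8·(20 + x) = 16, i.e. 160 + 8x − 2·(60 + 5x) = 16.
Collecting terms: −2x + 40 = 16, so −2x = −24, so x = 12.
Then 2E = 60 + 5·12 = 120, so E = 60, V = 2E/4 = 30, F = 20 + 12 = 32.

12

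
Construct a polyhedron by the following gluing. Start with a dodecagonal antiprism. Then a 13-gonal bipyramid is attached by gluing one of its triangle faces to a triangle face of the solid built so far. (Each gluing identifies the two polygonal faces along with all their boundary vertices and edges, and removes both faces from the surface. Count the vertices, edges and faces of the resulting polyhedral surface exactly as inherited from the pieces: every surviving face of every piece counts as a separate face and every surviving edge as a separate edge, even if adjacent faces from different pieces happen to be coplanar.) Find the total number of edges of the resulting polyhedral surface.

A dodecagonal antiprism: V=24, E=48, F=26.
Attach a 13-gonal bipyramid (V=15, E=39, F=26) along a 3-gon: merge 3 vertices and 3 edges, delete both glued faces → V=36, E=84, F=50.
Check: V − E + F = 36 − 84 + 50 = 2.

84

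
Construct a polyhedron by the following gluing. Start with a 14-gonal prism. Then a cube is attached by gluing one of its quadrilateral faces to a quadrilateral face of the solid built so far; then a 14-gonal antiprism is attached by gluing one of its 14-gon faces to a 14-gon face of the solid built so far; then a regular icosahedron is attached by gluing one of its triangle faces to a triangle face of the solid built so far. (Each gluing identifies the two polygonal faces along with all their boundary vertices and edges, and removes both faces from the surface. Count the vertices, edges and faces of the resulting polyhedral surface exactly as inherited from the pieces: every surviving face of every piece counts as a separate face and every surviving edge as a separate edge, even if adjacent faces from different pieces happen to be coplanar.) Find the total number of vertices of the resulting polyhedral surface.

A 14-gonal prism: V=28, E=42, F=16.
Attach a cube (V=8, E=12, F=6) along a 4-gon: merge 4 vertices and 4 edges, delete both glued faces → V=32, E=50, F=20.
Attach a 14-gonal antiprism (V=28, E=56, F=30) along a 14-gon: merge 14 vertices and 14 edges, delete both glued faces → V=46, E=92, F=48.
Attach a regular icosahedron (V=12, E=30, F=20) along a 3-gon: merge 3 vertices and 3 edges, delete both glued faces → V=55, E=119, F=66.
Check: V − E + F = 55 − 119 + 66 = 2.

55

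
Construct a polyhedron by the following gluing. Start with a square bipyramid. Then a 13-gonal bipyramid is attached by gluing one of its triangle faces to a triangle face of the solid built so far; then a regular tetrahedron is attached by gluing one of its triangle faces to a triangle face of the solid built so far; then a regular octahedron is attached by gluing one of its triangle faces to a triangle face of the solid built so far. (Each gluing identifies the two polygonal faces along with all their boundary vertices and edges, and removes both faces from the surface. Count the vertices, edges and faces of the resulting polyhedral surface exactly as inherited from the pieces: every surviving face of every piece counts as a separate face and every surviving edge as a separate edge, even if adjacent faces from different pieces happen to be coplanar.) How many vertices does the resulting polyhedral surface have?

A square bipyramid: V=6, E=12, F=8.
Attach a 13-gonal bipyramid (V=15, E=39, F=26) along a 3-gon: merge 3 vertices and 3 edges, delete both glued faces → V=18, E=48, F=32.
Attach a regular tetrahedron (V=4, E=6, F=4) along a 3-gon: merge 3 vertices and 3 edges, delete both glued faces → V=19, E=51, F=34.
Attach a regular octahedron (V=6, E=12, F=8) along a 3-gon: merge 3 vertices and 3 edges, delete both glued faces → V=22, E=60, F=40.
Check: V − E + F = 22 − 60 + 40 = 2.

22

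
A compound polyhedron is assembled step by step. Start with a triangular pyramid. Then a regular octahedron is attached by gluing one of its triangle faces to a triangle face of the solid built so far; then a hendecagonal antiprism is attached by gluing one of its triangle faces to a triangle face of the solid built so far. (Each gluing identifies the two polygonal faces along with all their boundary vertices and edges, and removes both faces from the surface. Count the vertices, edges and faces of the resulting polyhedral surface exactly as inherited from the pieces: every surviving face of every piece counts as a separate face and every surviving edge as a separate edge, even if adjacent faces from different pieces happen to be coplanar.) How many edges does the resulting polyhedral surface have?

56

A triangular pyramid: V=4, E=6, F=4.
Attach a regular octahedron (V=6, E=12, F=8) along a 3-gon: merge 3 vertices and 3 edges, delete both glued faces → V=7, E=15, F=10.
Attach a hendecagonal antiprism (V=22, E=44, F=24) along a 3-gon: merge 3 vertices and 3 edges, delete both glued faces → V=26, E=56, F=32.
Check: V − E + F = 26 − 56 + 32 = 2.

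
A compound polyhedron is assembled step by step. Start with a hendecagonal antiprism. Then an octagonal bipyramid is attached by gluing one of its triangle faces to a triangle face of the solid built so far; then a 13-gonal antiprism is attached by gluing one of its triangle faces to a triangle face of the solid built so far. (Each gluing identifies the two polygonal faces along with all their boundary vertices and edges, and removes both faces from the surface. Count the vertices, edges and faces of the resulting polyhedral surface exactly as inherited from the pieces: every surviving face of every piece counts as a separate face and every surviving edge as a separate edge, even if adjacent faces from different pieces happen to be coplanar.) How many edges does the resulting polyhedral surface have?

114

A hendecagonal antiprism: V=22, E=44, F=24.
Attach an octagonal bipyramid (V=10, E=24, F=16) along a 3-gon: merge 3 vertices and 3 edges, delete both glued faces → V=29, E=65, F=38.
Attach a 13-gonal antiprism (V=26, E=52, F=28) along a 3-gon: merge 3 vertices and 3 edges, delete both glued faces → V=52, E=114, F=64.
Check: V − E + F = 52 − 114 + 64 = 2.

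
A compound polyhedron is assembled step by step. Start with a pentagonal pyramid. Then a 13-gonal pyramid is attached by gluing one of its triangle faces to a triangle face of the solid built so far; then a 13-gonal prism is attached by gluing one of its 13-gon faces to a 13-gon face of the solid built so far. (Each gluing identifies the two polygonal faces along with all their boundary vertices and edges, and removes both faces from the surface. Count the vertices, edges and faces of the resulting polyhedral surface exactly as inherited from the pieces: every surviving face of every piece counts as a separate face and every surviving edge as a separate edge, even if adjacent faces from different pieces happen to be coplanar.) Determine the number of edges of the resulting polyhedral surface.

A pentagonal pyramid: V=6, E=10, F=6.
Attach a 13-gonal pyramid (V=14, E=26, F=14) along a 3-gon: merge 3 vertices and 3 edges, delete both glued faces → V=17, E=33, F=18.
Attach a 13-gonal prism (V=26, E=39, F=15) along a 13-gon: merge 13 vertices and 13 edges, delete both glued faces → V=30, E=59, F=31.
Check: V − E + F = 30 − 59 + 31 = 2.

59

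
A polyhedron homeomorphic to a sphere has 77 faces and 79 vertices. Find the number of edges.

Here V − E + F = 2.
E = V + F − (2) = 79 + 77 − (2) = 154.

154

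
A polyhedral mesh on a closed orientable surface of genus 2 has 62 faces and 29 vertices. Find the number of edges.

93

For a closed orientable surface of genus 2, χ = 2 − 2·2 = -2.
E = V + F − (-2) = 29 + 62 − (-2) = 93.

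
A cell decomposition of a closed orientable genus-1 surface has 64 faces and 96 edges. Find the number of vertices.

For a closed orientable surface of genus 1, χ = 2 − 2·1 = 0.
V = 0 + E − F = 0 + 96 − 64 = 32.

32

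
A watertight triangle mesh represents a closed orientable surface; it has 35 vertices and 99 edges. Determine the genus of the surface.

Every face is a triangle and each edge borders two faces, so 3F = 2·99, giving F = 66.
χ = V − E + F = 35 − 99 + 66 = 2.
For a closed orientable surface χ = 2 − 2g, so g = (2 − (2))/2 = 0.

0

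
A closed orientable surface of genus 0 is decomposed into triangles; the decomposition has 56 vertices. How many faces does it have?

χ = 2 − 2·0 = 2, and every face is a triangle so 3F = 2E.
V − E + F = 2 with E = 3F/2 gives 56 − (3/2 − 1)·F = 2, so F = 108 and E = 162.

108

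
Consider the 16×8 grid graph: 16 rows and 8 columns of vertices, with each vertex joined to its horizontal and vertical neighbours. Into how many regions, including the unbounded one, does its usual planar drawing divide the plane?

106

The grid has V = 16·8 = 128 vertices and E = 16·7 + 8·15 = 232 edges.
F = 2 − V + E = 2 − 128 + 232 = 106.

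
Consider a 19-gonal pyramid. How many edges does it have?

A pyramid on an n-gon base has one n-gon and n triangles: V = 19 + 1 = 20, E = 2·19 = 38, F = 19 + 1 = 20.

38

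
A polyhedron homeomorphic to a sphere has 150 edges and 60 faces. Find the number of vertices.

92

Here V − E + F = 2.
V = 2 + E − F = 2 + 150 − 60 = 92.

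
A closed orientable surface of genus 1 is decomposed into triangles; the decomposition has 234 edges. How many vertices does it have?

78

χ = 2 − 2·1 = 0, and every face is a triangle so 3F = 2E.
F = 2E/3 = 156. Then V = 0 + E − F = 0 + 234 − 156 = 78.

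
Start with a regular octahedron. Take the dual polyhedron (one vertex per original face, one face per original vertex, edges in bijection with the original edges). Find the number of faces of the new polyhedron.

The base solid has V = 6, E = 12, F = 8.
The dual swaps V and F and preserves E: V′ = F = 8, E′ = E = 12, F′ = V = 6.

6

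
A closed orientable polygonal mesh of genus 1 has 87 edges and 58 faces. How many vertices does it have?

For a closed orientable surface of genus 1, χ = 2 − 2·1 = 0.
V = 0 + E − F = 0 + 87 − 58 = 29.

29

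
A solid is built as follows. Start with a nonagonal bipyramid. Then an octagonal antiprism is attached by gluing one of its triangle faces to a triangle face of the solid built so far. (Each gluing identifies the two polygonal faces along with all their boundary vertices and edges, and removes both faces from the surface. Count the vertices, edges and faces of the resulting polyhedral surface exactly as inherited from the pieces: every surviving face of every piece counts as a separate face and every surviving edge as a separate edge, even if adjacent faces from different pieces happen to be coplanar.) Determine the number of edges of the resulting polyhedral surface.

56

A nonagonal bipyramid: V=11, E=27, F=18.
Attach an octagonal antiprism (V=16, E=32, F=18) along a 3-gon: merge 3 vertices and 3 edges, delete both glued faces → V=24, E=56, F=34.
Check: V − E + F = 24 − 56 + 34 = 2.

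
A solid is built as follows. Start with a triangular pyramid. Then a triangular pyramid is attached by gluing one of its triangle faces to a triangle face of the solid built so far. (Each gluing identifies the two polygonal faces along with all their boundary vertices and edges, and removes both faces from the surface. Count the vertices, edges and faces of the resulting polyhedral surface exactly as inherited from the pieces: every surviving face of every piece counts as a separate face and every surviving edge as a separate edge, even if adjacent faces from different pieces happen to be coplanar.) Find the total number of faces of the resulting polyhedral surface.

6

A triangular pyramid: V=4, E=6, F=4.
Attach a triangular pyramid (V=4, E=6, F=4) along a 3-gon: merge 3 vertices and 3 edges, delete both glued faces → V=5, E=9, F=6.
Check: V − E + F = 5 − 9 + 6 = 2.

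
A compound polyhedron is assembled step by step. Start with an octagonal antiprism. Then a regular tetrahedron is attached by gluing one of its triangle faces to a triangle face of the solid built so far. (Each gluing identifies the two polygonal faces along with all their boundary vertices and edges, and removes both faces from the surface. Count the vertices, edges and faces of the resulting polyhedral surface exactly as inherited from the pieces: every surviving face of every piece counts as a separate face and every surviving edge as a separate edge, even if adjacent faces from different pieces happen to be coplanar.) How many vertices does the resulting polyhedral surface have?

17

An octagonal antiprism: V=16, E=32, F=18.
Attach a regular tetrahedron (V=4, E=6, F=4) along a 3-gon: merge 3 vertices and 3 edges, delete both glued faces → V=17, E=35, F=20.
Check: V − E + F = 17 − 35 + 20 = 2.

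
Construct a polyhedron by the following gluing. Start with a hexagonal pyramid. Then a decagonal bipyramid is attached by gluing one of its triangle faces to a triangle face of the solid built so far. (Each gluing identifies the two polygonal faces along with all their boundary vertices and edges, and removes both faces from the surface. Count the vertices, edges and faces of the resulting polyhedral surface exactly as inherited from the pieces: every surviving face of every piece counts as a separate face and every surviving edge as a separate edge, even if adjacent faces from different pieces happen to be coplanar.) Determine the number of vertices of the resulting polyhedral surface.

A hexagonal pyramid: V=7, E=12, F=7.
Attach a decagonal bipyramid (V=12, E=30, F=20) along a 3-gon: merge 3 vertices and 3 edges, delete both glued faces → V=16, E=39, F=25.
Check: V − E + F = 16 − 39 + 25 = 2.

16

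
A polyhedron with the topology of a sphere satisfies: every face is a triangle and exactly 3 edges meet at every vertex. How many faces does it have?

4

Each face has 3 edges and each edge borders two faces, so 2E = 3F.
Each vertex has degree 3, so 3V = 2E and hence V = 3F/3.
Euler: V − E + F = 2 ⇒ (3F/3) − (3F/2) + F = 2.
Multiply by 6: (6 − 9 + 6)F = 12, i.e. 3F = 12.
So F = 4, E = 3·4/2 = 6, V = 3·4/3 = 4.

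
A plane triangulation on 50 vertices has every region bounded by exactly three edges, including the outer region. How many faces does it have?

In a plane triangulation 3F = 2E and V − E + F = 2, so F = 2V − 4 = 2·50 − 4 = 96.

96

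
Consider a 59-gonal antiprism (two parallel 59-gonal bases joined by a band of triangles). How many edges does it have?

An antiprism on an n-gon has two n-gon caps and 2n triangles: V = 2·59 = 118, E = 4·59 = 236, F = 2·59 + 2 = 120.

236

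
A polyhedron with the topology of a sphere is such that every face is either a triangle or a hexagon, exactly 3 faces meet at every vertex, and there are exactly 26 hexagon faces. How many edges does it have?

Let x be the number of triangles; then F = 26 + x.
Edge–face incidences: 2E = 6·26 + 3·x = 156 + 3x.
Every vertex has degree 3, so 3V = 2E.
Euler: V − E + F = 2 ⇒ (2E)/3 − E + (26 + x) = 2.
Multiply by 6: 2·(2E) − 3·(2E) + 6·(26 + x) = 12, i.e. 156 + 6x − (156 + 3x) = 12.
Collecting terms: 3x = 12, so x = 4.
Then 2E = 156 + 3·4 = 168, so E = 84, V = 2E/3 = 56, F = 26 + 4 = 30.

84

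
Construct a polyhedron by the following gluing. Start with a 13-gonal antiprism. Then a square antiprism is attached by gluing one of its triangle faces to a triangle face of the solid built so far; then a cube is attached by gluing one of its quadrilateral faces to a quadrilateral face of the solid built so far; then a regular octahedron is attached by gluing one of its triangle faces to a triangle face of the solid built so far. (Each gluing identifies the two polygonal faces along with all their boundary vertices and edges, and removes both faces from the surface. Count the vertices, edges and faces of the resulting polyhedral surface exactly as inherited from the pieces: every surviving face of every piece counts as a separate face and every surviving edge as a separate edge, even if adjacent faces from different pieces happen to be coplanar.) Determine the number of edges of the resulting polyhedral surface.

A 13-gonal antiprism: V=26, E=52, F=28.
Attach a square antiprism (V=8, E=16, F=10) along a 3-gon: merge 3 vertices and 3 edges, delete both glued faces → V=31, E=65, F=36.
Attach a cube (V=8, E=12, F=6) along a 4-gon: merge 4 vertices and 4 edges, delete both glued faces → V=35, E=73, F=40.
Attach a regular octahedron (V=6, E=12, F=8) along a 3-gon: merge 3 vertices and 3 edges, delete both glued faces → V=38, E=82, F=46.
Check: V − E + F = 38 − 82 + 46 = 2.

82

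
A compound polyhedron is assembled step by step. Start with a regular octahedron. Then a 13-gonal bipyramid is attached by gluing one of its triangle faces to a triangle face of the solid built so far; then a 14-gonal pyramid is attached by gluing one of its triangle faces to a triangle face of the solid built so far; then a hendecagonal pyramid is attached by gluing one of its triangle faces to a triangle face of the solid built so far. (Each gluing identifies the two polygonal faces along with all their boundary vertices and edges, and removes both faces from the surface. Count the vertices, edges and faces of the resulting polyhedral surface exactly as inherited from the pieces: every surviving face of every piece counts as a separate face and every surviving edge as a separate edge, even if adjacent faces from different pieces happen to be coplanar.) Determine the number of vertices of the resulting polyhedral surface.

A regular octahedron: V=6, E=12, F=8.
Attach a 13-gonal bipyramid (V=15, E=39, F=26) along a 3-gon: merge 3 vertices and 3 edges, delete both glued faces → V=18, E=48, F=32.
Attach a 14-gonal pyramid (V=15, E=28, F=15) along a 3-gon: merge 3 vertices and 3 edges, delete both glued faces → V=30, E=73, F=45.
Attach a hendecagonal pyramid (V=12, E=22, F=12) along a 3-gon: merge 3 vertices and 3 edges, delete both glued faces → V=39, E=92, F=55.
Check: V − E + F = 39 − 92 + 55 = 2.

39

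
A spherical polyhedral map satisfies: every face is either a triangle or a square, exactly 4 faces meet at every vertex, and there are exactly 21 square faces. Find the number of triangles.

Let x be the number of triangles; then F = 21 + x.
Edge–face incidences: 2E = 4·21 + 3·x = 84 + 3x.
Every vertex has degree 4, so 4V = 2E.
Euler: V − E + F = 2 ⇒ (2E)/4 − E + (21 + x) = 2.
Multiply by 8: 2·(2E) − 4·(2E) + 8·(21 + x) = 16, i.e. 168 + 8x − 2·(84 + 3x) = 16.
Collecting terms: 2x = 16, so x = 8.
Then 2E = 84 + 3·8 = 108, so E = 54, V = 2E/4 = 27, F = 21 + 8 = 29.

8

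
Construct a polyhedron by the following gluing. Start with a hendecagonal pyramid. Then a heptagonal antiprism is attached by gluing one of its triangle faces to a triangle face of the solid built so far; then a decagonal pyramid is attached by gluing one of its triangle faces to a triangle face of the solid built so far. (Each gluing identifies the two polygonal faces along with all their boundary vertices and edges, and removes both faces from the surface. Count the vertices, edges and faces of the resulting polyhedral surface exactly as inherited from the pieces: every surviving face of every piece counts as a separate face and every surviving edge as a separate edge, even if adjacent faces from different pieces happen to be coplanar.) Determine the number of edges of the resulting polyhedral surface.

64

A hendecagonal pyramid: V=12, E=22, F=12.
Attach a heptagonal antiprism (V=14, E=28, F=16) along a 3-gon: merge 3 vertices and 3 edges, delete both glued faces → V=23, E=47, F=26.
Attach a decagonal pyramid (V=11, E=20, F=11) along a 3-gon: merge 3 vertices and 3 edges, delete both glued faces → V=31, E=64, F=35.
Check: V − E + F = 31 − 64 + 35 = 2.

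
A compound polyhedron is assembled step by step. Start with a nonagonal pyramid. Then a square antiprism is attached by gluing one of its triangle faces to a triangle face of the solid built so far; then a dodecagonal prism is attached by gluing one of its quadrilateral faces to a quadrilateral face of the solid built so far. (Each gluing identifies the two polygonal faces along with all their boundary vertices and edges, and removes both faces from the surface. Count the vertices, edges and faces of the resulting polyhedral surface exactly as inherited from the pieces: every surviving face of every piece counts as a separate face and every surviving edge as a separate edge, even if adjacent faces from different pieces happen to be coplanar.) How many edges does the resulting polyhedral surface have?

63

A nonagonal pyramid: V=10, E=18, F=10.
Attach a square antiprism (V=8, E=16, F=10) along a 3-gon: merge 3 vertices and 3 edges, delete both glued faces → V=15, E=31, F=18.
Attach a dodecagonal prism (V=24, E=36, F=14) along a 4-gon: merge 4 vertices and 4 edges, delete both glued faces → V=35, E=63, F=30.
Check: V − E + F = 35 − 63 + 30 = 2.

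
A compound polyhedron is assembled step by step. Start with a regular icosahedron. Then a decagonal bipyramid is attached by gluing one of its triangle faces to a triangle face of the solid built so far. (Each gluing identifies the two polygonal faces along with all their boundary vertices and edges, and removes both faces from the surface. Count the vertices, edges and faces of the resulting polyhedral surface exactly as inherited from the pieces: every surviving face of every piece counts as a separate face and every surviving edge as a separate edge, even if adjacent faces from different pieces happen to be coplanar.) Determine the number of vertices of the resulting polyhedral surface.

21

A regular icosahedron: V=12, E=30, F=20.
Attach a decagonal bipyramid (V=12, E=30, F=20) along a 3-gon: merge 3 vertices and 3 edges, delete both glued faces → V=21, E=57, F=38.
Check: V − E + F = 21 − 57 + 38 = 2.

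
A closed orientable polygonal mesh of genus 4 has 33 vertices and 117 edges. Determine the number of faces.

For a closed orientable surface of genus 4, χ = 2 − 2·4 = -6.
F = -6 − V + E = -6 − 33 + 117 = 78.

78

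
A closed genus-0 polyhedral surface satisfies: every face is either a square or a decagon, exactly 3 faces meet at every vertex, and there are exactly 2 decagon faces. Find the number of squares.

Let x be the number of squares; then F = 2 + x.
Edge–face incidences: 2E = 10·2 + 4·x = 20 + 4x.
Every vertex has degree 3, so 3V = 2E.
Euler: V − E + F = 2 ⇒ (2E)/3 − E + (2 + x) = 2.
Multiply by 6: 2·(2E) − 3·(2E) + 6·(2 + x) = 12, i.e. 12 + 6x − (20 + 4x) = 12.
Collecting terms: 2x − 8 = 12, so 2x = 20, so x = 10.
Then 2E = 20 + 4·10 = 60, so E = 30, V = 2E/3 = 20, F = 2 + 10 = 12.

10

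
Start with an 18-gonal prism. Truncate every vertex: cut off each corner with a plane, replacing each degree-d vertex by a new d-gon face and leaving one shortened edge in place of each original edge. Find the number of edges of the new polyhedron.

162

The base solid has V = 36, E = 54, F = 20.
Truncation replaces each original edge-end by a new vertex, so V′ = 2E = 108.
Each original edge survives, and each old vertex of degree d contributes d new edges; summing degrees gives Σd = 2E, so E′ = E + 2E = 3E = 162.
Each original face survives and each original vertex becomes one new face: F′ = F + V = 56.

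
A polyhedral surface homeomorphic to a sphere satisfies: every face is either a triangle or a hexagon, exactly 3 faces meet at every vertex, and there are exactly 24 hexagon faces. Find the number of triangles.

Let x be the number of triangles; then F = 24 + x.
Edge–face incidences: 2E = 6·24 + 3·x = 144 + 3x.
Every vertex has degree 3, so 3V = 2E.
Euler: V − E + F = 2 ⇒ (2E)/3 − E + (24 + x) = 2.
Multiply by 6: 2·(2E) − 3·(2E) + 6·(24 + x) = 12, i.e. 144 + 6x − (144 + 3x) = 12.
Collecting terms: 3x = 12, so x = 4.
Then 2E = 144 + 3·4 = 156, so E = 78, V = 2E/3 = 52, F = 24 + 4 = 28.

4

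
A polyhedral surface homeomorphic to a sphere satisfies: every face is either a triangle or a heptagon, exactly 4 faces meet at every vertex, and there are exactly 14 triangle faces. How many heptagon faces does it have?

Let x be the number of heptagons; then F = 14 + x.
Edge–face incidences: 2E = 3·14 + 7·x = 42 + 7x.
Every vertex has degree 4, so 4V = 2E.
Euler: V − E + F = 2 ⇒ (2E)/4 − E + (14 + x) = 2.
Multiply by 8: 2·(2E) − 4·(2E) + 8·(14 + x) = 16, i.e. 112 + 8x − 2·(42 + 7x) = 16.
Collecting terms: −6x + 28 = 16, so −6x = −12, so x = 2.
Then 2E = 42 + 7·2 = 56, so E = 28, V = 2E/4 = 14, F = 14 + 2 = 16.

2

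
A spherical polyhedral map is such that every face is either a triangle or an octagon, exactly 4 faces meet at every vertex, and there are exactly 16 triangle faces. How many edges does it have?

32

Let x be the number of octagons; then F = 16 + x.
Edge–face incidences: 2E = 3·16 + 8·x = 48 + 8x.
Every vertex has degree 4, so 4V = 2E.
Euler: V − E + F = 2 ⇒ (2E)/4 − E + (16 + x) = 2.
Multiply by 8: 2·(2E) − 4·(2E) + 8·(16 + x) = 16, i.e. 128 + 8x − 2·(48 + 8x) = 16.
Collecting terms: −8x + 32 = 16, so −8x = −16, so x = 2.
Then 2E = 48 + 8·2 = 64, so E = 32, V = 2E/4 = 16, F = 16 + 2 = 18.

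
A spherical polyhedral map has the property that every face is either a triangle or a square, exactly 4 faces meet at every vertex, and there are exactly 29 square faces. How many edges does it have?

70

Let x be the number of triangles; then F = 29 + x.
Edge–face incidences: 2E = 4·29 + 3·x = 116 + 3x.
Every vertex has degree 4, so 4V = 2E.
Euler: V − E + F = 2 ⇒ (2E)/4 − E + (29 + x) = 2.
Multiply by 8: 2·(2E) − 4·(2E) + 8·(29 + x) = 16, i.e. 232 + 8x − 2·(116 + 3x) = 16.
Collecting terms: 2x = 16, so x = 8.
Then 2E = 116 + 3·8 = 140, so E = 70, V = 2E/4 = 35, F = 29 + 8 = 37.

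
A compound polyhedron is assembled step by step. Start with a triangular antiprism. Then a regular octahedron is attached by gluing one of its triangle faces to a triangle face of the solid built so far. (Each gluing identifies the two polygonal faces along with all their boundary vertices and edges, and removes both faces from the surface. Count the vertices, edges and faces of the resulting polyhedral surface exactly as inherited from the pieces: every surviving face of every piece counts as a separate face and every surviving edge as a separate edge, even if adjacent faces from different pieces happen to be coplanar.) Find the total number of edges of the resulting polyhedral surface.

A triangular antiprism: V=6, E=12, F=8.
Attach a regular octahedron (V=6, E=12, F=8) along a 3-gon: merge 3 vertices and 3 edges, delete both glued faces → V=9, E=21, F=14.
Check: V − E + F = 9 − 21 + 14 = 2.

21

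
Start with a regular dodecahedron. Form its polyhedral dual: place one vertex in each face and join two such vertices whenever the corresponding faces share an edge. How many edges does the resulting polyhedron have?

The base solid has V = 20, E = 30, F = 12.
The dual swaps V and F and preserves E: V′ = F = 12, E′ = E = 30, F′ = V = 20.

30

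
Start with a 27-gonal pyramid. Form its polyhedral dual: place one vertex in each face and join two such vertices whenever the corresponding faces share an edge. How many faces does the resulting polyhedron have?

28

The base solid has V = 28, E = 54, F = 28.
The dual swaps V and F and preserves E: V′ = F = 28, E′ = E = 54, F′ = V = 28.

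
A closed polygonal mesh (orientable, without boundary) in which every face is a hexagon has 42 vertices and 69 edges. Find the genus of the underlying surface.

3

Every face is a hexagon and each edge borders two faces, so 6F = 2·69, giving F = 23.
χ = V − E + F = 42 − 69 + 23 = -4.
For a closed orientable surface χ = 2 − 2g, so g = (2 − (-4))/2 = 3.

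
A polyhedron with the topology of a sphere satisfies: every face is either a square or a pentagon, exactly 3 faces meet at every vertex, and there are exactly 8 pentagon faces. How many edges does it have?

Let x be the number of squares; then F = 8 + x.
Edge–face incidences: 2E = 5·8 + 4·x = 40 + 4x.
Every vertex has degree 3, so 3V = 2E.
Euler: V − E + F = 2 ⇒ (2E)/3 − E + (8 + x) = 2.
Multiply by 6: 2·(2E) − 3·(2E) + 6·(8 + x) = 12, i.e. 48 + 6x − (40 + 4x) = 12.
Collecting terms: 2x + 8 = 12, so 2x = 4, so x = 2.
Then 2E = 40 + 4·2 = 48, so E = 24, V = 2E/3 = 16, F = 8 + 2 = 10.

24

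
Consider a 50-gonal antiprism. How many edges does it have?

An antiprism on an n-gon has two n-gon caps and 2n triangles: V = 2·50 = 100, E = 4·50 = 200, F = 2·50 + 2 = 102.

200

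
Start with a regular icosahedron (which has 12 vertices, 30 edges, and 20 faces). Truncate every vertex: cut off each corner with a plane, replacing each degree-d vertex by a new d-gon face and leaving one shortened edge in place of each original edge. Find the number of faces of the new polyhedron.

Truncation replaces each original edge-end by a new vertex, so V′ = 2E = 60.
Each original edge survives, and each old vertex of degree d contributes d new edges; summing degrees gives Σd = 2E, so E′ = E + 2E = 3E = 90.
Each original face survives and each original vertex becomes one new face: F′ = F + V = 32.

32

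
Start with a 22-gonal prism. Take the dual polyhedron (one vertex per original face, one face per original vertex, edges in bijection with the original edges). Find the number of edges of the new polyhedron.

66

The base solid has V = 44, E = 66, F = 24.
The dual swaps V and F and preserves E: V′ = F = 24, E′ = E = 66, F′ = V = 44.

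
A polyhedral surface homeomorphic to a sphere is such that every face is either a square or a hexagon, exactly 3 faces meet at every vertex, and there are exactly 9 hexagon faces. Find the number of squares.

Let x be the number of squares; then F = 9 + x.
Edge–face incidences: 2E = 6·9 + 4·x = 54 + 4x.
Every vertex has degree 3, so 3V = 2E.
Euler: V − E + F = 2 ⇒ (2E)/3 − E + (9 + x) = 2.
Multiply by 6: 2·(2E) − 3·(2E) + 6·(9 + x) = 12, i.e. 54 + 6x − (54 + 4x) = 12.
Collecting terms: 2x = 12, so x = 6.
Then 2E = 54 + 4·6 = 78, so E = 39, V = 2E/3 = 26, F = 9 + 6 = 15.

6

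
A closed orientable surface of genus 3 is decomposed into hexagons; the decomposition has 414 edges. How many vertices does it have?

272

χ = 2 − 2·3 = -4, and every face is a hexagon so 6F = 2E.
F = 2E/6 = 138. Then V = -4 + E − F = -4 + 414 − 138 = 272.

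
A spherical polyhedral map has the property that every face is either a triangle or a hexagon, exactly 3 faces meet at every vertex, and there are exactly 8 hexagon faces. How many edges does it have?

Let x be the number of triangles; then F = 8 + x.
Edge–face incidences: 2E = 6·8 + 3·x = 48 + 3x.
Every vertex has degree 3, so 3V = 2E.
Euler: V − E + F = 2 ⇒ (2E)/3 − E + (8 + x) = 2.
Multiply by 6: 2·(2E) − 3·(2E) + 6·(8 + x) = 12, i.e. 48 + 6x − (48 + 3x) = 12.
Collecting terms: 3x = 12, so x = 4.
Then 2E = 48 + 3·4 = 60, so E = 30, V = 2E/3 = 20, F = 8 + 4 = 12.

30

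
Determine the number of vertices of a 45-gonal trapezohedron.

92

The n-trapezohedron (dual of the n-antiprism) has V = 2·45 + 2 = 92, E = 4·45 = 180, F = 2·45 = 90.
Check: V − E + F = 92 − 180 + 90 = 2.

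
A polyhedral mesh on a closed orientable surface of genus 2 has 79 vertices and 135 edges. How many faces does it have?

54

For a closed orientable surface of genus 2, χ = 2 − 2·2 = -2.
F = -2 − V + E = -2 − 79 + 135 = 54.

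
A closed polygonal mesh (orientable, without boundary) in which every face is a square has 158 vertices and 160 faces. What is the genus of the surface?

2

Every face is a square, so 2E = 4·160 = 640, giving E = 320.
χ = V − E + F = 158 − 320 + 160 = -2.
For a closed orientable surface χ = 2 − 2g, so g = (2 − (-2))/2 = 2.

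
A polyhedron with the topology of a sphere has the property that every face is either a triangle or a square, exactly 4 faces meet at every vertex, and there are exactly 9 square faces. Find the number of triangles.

8

Let x be the number of triangles; then F = 9 + x.
Edge–face incidences: 2E = 4·9 + 3·x = 36 + 3x.
Every vertex has degree 4, so 4V = 2E.
Euler: V − E + F = 2 ⇒ (2E)/4 − E + (9 + x) = 2.
Multiply by 8: 2·(2E) − 4·(2E) + 8·(9 + x) = 16, i.e. 72 + 8x − 2·(36 + 3x) = 16.
Collecting terms: 2x = 16, so x = 8.
Then 2E = 36 + 3·8 = 60, so E = 30, V = 2E/4 = 15, F = 9 + 8 = 17.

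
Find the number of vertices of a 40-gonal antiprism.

An antiprism on an n-gon has two n-gon caps and 2n triangles: V = 2·40 = 80, E = 4·40 = 160, F = 2·40 + 2 = 82.

80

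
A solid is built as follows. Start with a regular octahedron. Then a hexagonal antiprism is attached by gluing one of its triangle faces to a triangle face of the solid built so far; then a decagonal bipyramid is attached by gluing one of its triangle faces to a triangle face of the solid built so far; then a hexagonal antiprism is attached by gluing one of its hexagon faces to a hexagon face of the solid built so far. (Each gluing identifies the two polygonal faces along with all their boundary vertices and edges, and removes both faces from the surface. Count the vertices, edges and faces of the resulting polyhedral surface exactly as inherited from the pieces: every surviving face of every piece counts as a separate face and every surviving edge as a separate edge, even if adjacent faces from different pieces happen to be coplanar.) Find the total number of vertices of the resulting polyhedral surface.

A regular octahedron: V=6, E=12, F=8.
Attach a hexagonal antiprism (V=12, E=24, F=14) along a 3-gon: merge 3 vertices and 3 edges, delete both glued faces → V=15, E=33, F=20.
Attach a decagonal bipyramid (V=12, E=30, F=20) along a 3-gon: merge 3 vertices and 3 edges, delete both glued faces → V=24, E=60, F=38.
Attach a hexagonal antiprism (V=12, E=24, F=14) along a 6-gon: merge 6 vertices and 6 edges, delete both glued faces → V=30, E=78, F=50.
Check: V − E + F = 30 − 78 + 50 = 2.

30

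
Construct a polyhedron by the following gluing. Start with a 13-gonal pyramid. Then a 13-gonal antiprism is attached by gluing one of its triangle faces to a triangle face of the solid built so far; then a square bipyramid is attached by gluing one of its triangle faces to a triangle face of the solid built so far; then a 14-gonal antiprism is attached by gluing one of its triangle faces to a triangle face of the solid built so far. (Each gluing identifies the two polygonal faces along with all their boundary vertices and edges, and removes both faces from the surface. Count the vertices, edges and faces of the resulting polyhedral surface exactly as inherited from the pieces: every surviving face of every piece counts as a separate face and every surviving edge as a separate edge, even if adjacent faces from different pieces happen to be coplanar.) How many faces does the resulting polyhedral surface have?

74

A 13-gonal pyramid: V=14, E=26, F=14.
Attach a 13-gonal antiprism (V=26, E=52, F=28) along a 3-gon: merge 3 vertices and 3 edges, delete both glued faces → V=37, E=75, F=40.
Attach a square bipyramid (V=6, E=12, F=8) along a 3-gon: merge 3 vertices and 3 edges, delete both glued faces → V=40, E=84, F=46.
Attach a 14-gonal antiprism (V=28, E=56, F=30) along a 3-gon: merge 3 vertices and 3 edges, delete both glued faces → V=65, E=137, F=74.
Check: V − E + F = 65 − 137 + 74 = 2.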